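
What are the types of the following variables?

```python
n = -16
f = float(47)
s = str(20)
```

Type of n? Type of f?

n is assigned a bare integer (no decimal point), so it is an int; f is assigned the result of calling float(), which returns a float

int, float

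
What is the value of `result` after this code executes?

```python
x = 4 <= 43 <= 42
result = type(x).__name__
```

x is bool; result = 'bool'

'bool'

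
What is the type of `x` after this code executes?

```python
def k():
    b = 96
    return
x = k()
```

Bare return returns None

NoneType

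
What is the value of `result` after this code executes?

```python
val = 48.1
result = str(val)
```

val = 48.1; result = '48.1'

'48.1'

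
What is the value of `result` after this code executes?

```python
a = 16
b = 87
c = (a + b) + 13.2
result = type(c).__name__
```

a is int; b is int; c is float; result = 'float'

'float'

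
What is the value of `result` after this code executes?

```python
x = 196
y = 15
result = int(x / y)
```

x = 196; y = 15; result = 13

13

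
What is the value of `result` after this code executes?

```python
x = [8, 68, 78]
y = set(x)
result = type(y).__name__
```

x is list; y is set; result = 'set'

'set'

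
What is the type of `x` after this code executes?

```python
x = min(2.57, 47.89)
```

min() of floats returns float

float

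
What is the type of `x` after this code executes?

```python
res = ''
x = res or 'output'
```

'or' returns first truthy value (str)

str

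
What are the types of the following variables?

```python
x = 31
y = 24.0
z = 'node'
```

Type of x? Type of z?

x is assigned a bare integer (no decimal point), so it is an int; z is assigned a quoted string literal, so it is a str

int, str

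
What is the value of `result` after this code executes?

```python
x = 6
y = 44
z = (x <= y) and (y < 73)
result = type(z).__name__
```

x is int; y is int; z is bool; result = 'bool'

'bool'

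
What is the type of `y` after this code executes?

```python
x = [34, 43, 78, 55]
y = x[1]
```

Indexing list[int] returns int

int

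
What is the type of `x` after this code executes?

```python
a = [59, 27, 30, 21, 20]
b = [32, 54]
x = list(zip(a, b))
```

list(zip()) returns a list of tuples

list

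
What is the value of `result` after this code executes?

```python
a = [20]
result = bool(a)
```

a = [20]; result = True

True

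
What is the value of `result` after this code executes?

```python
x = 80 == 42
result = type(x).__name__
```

x is bool; result = 'bool'

'bool'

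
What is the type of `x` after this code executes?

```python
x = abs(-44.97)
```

abs() of float returns float

float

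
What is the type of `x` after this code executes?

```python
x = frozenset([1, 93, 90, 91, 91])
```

frozenset() returns frozenset

frozenset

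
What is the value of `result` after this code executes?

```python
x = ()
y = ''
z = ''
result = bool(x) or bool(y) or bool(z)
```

x = (); y = ''; z = ''; result = False

False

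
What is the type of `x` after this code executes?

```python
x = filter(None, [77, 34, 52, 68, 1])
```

filter() returns a filter object

filter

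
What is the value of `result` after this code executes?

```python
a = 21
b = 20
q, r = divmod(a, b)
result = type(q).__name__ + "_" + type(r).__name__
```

a is int; b is int; q is int; r is int; result = 'int_int'

'int_int'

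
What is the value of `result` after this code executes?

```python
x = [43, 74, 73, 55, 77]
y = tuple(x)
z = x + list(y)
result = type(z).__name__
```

x is list; y is tuple; z is list; result = 'list'

'list'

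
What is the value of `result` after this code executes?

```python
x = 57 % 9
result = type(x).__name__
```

x is int; result = 'int'

'int'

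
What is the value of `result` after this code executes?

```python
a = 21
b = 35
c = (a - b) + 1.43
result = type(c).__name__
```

a is int; b is int; c is float; result = 'float'

'float'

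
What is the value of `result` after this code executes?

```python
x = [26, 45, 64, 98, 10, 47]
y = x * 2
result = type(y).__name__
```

x is list; y is list; result = 'list'

'list'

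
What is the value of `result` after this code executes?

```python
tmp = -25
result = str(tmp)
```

tmp = -25; result = '-25'

'-25'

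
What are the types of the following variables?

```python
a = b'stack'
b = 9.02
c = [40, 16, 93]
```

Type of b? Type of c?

b is assigned a number with a decimal point, so it is a float; c is assigned a list literal (square brackets)

float, list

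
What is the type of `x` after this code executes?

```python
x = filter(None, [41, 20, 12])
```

filter() returns a filter object

filter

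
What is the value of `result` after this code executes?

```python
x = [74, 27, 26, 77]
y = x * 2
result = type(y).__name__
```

x is list; y is list; result = 'list'

'list'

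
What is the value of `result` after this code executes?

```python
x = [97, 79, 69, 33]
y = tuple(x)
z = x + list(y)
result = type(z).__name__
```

x is list; y is tuple; z is list; result = 'list'

'list'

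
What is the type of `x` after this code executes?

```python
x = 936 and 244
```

'and' with truthy values returns last operand (int)

int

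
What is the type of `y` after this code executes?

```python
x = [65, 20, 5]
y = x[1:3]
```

Slicing a list returns a list

list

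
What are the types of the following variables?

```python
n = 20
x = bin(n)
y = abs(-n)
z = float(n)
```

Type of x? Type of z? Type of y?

bin() returns str; float() returns float; abs() of int returns int

str, float, int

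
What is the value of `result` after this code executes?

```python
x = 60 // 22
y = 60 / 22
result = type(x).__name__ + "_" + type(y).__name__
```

x is int; y is float; result = 'int_float'

'int_float'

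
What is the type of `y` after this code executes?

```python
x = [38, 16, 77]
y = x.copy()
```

list.copy() returns list

list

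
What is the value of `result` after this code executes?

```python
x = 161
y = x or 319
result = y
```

x = 161; y = 161; result = 161

161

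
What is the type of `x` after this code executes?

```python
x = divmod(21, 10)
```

divmod() returns tuple of (quotient, remainder)

tuple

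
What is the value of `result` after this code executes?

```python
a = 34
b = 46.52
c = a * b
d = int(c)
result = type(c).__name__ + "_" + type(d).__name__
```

a is int; b is float; c is float; d is int; result = 'float_int'

'float_int'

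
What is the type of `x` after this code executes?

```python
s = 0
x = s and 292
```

'and' returns first falsy value (0 is int)

int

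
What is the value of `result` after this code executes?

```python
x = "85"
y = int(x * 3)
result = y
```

x = '85'; y = 858585; result = 858585

858585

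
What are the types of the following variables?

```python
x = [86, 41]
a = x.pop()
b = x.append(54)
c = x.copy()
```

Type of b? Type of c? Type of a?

append() returns None; copy() returns list; pop() returns element

NoneType, list, int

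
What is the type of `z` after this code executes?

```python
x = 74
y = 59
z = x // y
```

int // int = int

int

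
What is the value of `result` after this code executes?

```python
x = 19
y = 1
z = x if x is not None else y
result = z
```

x = 19; y = 1; z = 19; result = 19

19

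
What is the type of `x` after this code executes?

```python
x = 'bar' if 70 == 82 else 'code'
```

Both branches of conditional are str

str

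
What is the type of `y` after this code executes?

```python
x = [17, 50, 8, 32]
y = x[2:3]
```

Slicing a list returns a list

list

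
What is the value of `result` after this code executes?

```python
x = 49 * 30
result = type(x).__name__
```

x is int; result = 'int'

'int'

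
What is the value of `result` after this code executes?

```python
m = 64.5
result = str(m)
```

m = 64.5; result = '64.5'

'64.5'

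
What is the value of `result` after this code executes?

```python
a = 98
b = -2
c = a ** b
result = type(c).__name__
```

a is int; b is int; c is float; result = 'float'

'float'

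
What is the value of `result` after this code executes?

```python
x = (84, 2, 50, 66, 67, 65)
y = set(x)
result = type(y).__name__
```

x is tuple; y is set; result = 'set'

'set'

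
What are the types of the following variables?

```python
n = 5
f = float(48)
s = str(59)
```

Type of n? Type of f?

n is assigned a bare integer (no decimal point), so it is an int; f is assigned the result of calling float(), which returns a float

int, float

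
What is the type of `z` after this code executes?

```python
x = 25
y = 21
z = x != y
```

Comparison returns bool

bool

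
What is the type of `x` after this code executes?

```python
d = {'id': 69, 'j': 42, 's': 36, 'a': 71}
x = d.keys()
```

.keys() returns dict_keys view

dict_keys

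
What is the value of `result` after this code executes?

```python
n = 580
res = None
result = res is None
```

n = 580; res = None; result = True

True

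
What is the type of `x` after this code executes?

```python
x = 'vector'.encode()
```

str.encode() returns bytes

bytes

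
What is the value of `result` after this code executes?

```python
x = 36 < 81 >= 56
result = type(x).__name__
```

x is bool; result = 'bool'

'bool'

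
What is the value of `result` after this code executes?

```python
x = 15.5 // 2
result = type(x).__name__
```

x is float; result = 'float'

'float'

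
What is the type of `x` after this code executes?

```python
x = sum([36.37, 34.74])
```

sum() of floats returns float

float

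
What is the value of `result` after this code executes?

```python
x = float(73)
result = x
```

x = 73.0; result = 73.0

73.0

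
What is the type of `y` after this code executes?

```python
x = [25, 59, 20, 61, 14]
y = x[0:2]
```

Slicing a list returns a list

list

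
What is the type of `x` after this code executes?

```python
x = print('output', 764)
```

print() returns None

NoneType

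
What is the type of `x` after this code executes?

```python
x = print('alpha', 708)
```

print() returns None

NoneType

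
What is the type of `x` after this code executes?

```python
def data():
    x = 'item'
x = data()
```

Function without return returns None

NoneType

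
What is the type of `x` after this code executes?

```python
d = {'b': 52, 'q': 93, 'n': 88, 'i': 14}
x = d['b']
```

Accessing dict[str, int] with str key returns int

int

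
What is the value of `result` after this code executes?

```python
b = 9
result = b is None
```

b = 9; result = False

False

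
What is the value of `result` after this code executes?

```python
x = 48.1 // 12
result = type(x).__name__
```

x is float; result = 'float'

'float'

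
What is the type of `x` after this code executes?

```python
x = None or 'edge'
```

'or' with None returns the other truthy value (str)

str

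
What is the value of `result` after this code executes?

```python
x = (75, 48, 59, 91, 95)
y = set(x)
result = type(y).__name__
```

x is tuple; y is set; result = 'set'

'set'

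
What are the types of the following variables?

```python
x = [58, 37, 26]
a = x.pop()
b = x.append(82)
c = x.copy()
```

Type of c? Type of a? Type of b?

copy() returns list; pop() returns element; append() returns None

list, int, NoneType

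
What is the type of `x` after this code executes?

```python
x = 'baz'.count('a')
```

str.count() returns int

int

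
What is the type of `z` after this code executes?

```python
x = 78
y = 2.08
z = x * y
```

int * float = float

float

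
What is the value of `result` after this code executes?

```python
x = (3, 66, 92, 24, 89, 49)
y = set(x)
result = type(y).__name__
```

x is tuple; y is set; result = 'set'

'set'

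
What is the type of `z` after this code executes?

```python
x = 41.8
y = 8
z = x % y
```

float % int = float

float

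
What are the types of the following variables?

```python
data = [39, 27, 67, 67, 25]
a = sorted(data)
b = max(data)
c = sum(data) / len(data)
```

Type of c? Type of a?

int / int = float; sorted() returns list

float, list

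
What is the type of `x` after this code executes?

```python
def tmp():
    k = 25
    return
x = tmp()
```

Bare return returns None

NoneType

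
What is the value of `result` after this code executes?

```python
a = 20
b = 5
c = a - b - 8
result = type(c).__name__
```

a is int; b is int; c is int; result = 'int'

'int'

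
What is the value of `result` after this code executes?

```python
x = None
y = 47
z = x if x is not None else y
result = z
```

x = None; y = 47; z = 47; result = 47

47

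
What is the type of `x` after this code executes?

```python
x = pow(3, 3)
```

pow(int, int) returns int

int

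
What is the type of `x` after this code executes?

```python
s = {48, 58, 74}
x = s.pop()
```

Popping from set[int] returns int

int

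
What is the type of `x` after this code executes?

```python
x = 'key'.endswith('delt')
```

str.endswith() returns bool

bool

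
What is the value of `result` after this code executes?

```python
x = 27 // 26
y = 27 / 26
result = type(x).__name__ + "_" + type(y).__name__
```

x is int; y is float; result = 'int_float'

'int_float'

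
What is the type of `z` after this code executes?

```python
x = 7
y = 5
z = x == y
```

Equality comparison returns bool

bool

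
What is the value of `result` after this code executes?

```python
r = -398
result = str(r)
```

r = -398; result = '-398'

'-398'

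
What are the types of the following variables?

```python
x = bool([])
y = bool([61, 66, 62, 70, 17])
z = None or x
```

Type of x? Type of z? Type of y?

bool() returns bool; None or bool returns the bool; bool() returns bool

bool, bool, bool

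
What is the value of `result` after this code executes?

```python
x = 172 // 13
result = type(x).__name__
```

x is int; result = 'int'

'int'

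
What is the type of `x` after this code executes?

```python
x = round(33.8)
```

round() with no decimal places returns int

int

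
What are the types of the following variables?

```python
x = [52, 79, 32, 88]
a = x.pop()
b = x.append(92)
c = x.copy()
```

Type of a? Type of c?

pop() returns element; copy() returns list

int, list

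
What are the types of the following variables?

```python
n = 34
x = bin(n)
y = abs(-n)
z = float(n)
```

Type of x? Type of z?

bin() returns str; float() returns float

str, float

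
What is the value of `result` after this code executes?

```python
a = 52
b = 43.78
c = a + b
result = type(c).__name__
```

a is int; b is float; c is float; result = 'float'

'float'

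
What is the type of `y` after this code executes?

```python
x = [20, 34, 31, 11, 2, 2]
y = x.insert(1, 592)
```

list.insert() returns None

NoneType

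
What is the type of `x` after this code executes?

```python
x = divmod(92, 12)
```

divmod() returns tuple of (quotient, remainder)

tuple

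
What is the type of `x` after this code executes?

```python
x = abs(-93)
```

abs() of int returns int

int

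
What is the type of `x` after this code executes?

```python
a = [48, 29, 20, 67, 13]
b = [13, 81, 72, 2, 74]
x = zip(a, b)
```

zip() returns a zip object

zip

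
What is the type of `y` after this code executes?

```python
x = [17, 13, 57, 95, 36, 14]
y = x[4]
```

Indexing list[int] returns int

int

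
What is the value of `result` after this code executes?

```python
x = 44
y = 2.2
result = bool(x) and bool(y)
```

x = 44; y = 2.2; result = True

True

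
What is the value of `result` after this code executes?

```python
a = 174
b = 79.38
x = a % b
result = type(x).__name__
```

a is int; b is float; x is float; result = 'float'

'float'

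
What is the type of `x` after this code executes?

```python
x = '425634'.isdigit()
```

str.isdigit() returns bool

bool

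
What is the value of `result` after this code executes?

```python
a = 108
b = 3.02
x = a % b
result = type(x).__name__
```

a is int; b is float; x is float; result = 'float'

'float'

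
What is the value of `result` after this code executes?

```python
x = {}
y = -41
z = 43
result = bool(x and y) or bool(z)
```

x = {}; y = -41; z = 43; result = True

True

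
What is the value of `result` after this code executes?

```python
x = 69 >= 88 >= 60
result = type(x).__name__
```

x is bool; result = 'bool'

'bool'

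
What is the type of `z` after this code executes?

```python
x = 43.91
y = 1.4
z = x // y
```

float // float = float

float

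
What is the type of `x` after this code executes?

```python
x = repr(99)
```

repr() returns str

str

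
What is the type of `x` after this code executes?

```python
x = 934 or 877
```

'or' returns first truthy value (int)

int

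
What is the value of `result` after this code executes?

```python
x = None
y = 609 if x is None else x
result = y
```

x = None; y = 609; result = 609

609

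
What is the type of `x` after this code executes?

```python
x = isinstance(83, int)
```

isinstance() returns bool

bool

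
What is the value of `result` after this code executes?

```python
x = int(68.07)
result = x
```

x = 68; result = 68

68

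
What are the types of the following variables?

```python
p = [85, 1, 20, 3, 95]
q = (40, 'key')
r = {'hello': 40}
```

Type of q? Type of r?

q is assigned a tuple (parenthesized, comma-separated values); r is assigned a dict literal ({key: value})

tuple, dict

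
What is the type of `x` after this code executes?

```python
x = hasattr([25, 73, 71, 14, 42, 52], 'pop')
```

hasattr() returns bool

bool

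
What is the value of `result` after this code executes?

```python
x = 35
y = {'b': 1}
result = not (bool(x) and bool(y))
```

x = 35; y = {'b': 1}; result = False

False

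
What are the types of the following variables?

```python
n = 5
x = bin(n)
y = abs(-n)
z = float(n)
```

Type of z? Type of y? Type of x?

float() returns float; abs() of int returns int; bin() returns str

float, int, str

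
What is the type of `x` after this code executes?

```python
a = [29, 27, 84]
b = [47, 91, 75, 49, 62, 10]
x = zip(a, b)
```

zip() returns a zip object

zip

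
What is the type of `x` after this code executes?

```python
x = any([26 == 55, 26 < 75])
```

any() returns bool

bool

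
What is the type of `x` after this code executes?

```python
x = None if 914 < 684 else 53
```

914 < 684 is False, so the else branch is taken

int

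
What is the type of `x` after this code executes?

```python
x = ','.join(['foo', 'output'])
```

str.join() returns str

str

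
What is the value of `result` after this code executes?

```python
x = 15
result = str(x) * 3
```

x = 15; result = '151515'

'151515'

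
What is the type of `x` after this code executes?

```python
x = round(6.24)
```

round() with no decimal places returns int

int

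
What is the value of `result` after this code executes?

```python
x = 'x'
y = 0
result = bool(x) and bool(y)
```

x = 'x'; y = 0; result = False

False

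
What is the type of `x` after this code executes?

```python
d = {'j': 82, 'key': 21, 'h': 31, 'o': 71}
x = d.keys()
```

.keys() returns dict_keys view

dict_keys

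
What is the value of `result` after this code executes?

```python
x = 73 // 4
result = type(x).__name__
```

x is int; result = 'int'

'int'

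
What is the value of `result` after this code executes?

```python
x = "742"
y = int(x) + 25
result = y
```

x = '742'; y = 767; result = 767

767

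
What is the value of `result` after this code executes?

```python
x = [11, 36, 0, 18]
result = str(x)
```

x = [11, 36, 0, 18]; result = '[11, 36, 0, 18]'

'[11, 36, 0, 18]'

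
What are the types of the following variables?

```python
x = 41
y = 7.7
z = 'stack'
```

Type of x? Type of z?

x is assigned a bare integer (no decimal point), so it is an int; z is assigned a quoted string literal, so it is a str

int, str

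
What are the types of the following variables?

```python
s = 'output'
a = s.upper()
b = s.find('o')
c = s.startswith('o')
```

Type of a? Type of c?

upper() returns str; startswith() returns bool

str, bool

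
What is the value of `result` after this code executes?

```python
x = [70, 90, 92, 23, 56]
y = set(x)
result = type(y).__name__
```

x is list; y is set; result = 'set'

'set'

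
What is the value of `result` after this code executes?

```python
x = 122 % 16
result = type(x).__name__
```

x is int; result = 'int'

'int'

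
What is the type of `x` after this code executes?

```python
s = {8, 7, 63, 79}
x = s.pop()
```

Popping from set[int] returns int

int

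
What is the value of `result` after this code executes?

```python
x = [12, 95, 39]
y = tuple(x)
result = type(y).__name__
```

x is list; y is tuple; result = 'tuple'

'tuple'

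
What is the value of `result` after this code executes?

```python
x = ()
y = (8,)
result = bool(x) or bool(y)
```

x = (); y = (8,); result = True

True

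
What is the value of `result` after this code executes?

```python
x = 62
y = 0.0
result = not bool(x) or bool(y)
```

x = 62; y = 0.0; result = False

False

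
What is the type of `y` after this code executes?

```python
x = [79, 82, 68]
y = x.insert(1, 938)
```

list.insert() returns None

NoneType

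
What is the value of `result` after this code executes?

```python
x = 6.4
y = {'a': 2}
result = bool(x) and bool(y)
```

x = 6.4; y = {'a': 2}; result = True

True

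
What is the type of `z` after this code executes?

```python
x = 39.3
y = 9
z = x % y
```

float % int = float

float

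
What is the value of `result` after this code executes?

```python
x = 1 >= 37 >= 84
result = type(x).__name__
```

x is bool; result = 'bool'

'bool'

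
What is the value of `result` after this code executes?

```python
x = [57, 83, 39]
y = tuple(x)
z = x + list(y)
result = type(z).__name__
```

x is list; y is tuple; z is list; result = 'list'

'list'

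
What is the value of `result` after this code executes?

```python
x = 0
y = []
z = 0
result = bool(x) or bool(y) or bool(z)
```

x = 0; y = []; z = 0; result = False

False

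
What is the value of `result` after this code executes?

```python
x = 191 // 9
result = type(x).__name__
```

x is int; result = 'int'

'int'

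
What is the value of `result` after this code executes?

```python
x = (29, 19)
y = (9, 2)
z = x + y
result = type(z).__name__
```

x is tuple; y is tuple; z is tuple; result = 'tuple'

'tuple'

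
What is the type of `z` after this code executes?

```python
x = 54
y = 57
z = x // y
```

int // int = int

int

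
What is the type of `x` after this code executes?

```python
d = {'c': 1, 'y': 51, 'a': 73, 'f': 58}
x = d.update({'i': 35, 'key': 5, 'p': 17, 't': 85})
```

dict.update() returns None

NoneType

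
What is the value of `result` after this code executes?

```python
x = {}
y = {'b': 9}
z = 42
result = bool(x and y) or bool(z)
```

x = {}; y = {'b': 9}; z = 42; result = True

True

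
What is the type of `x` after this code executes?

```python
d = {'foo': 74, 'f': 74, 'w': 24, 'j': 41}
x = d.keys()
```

.keys() returns dict_keys view

dict_keys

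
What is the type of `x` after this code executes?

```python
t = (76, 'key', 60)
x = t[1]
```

Index 1 of tuple is a str literal

str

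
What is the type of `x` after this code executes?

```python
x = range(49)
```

range() returns a range object

range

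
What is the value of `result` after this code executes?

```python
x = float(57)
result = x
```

x = 57.0; result = 57.0

57.0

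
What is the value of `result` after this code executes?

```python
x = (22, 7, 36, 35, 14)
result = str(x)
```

x = (22, 7, 36, 35, 14); result = '(22, 7, 36, 35, 14)'

'(22, 7, 36, 35, 14)'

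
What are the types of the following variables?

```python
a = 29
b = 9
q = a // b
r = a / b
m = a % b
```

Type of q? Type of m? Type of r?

// returns int; % of ints returns int; / returns float

int, int, float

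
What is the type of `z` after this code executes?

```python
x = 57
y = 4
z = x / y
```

int / int = float

float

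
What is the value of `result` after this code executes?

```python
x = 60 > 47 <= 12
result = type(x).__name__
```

x is bool; result = 'bool'

'bool'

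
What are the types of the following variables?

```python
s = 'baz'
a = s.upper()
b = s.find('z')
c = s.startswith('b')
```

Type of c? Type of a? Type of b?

startswith() returns bool; upper() returns str; find() returns int

bool, str, int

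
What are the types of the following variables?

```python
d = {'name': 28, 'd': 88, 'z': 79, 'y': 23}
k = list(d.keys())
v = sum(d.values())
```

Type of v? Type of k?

sum of ints is int; list() converts to list

int, list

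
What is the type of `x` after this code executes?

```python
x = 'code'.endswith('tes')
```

str.endswith() returns bool

bool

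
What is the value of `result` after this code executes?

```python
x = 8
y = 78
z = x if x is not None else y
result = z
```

x = 8; y = 78; z = 8; result = 8

8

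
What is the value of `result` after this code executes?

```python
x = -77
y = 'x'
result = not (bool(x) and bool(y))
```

x = -77; y = 'x'; result = False

False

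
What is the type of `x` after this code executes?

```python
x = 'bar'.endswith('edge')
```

str.endswith() returns bool

bool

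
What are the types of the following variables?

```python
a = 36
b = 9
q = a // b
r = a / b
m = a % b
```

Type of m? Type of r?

% of ints returns int; / returns float

int, float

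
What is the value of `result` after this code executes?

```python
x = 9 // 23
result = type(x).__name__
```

x is int; result = 'int'

'int'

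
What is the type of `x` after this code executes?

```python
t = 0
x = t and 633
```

'and' returns first falsy value (0 is int)

int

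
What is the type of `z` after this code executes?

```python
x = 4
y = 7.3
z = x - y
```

int - float = float

float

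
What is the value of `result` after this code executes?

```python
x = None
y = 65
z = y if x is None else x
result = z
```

x = None; y = 65; z = 65; result = 65

65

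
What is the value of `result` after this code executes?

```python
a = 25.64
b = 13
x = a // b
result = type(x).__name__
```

a is float; b is int; x is float; result = 'float'

'float'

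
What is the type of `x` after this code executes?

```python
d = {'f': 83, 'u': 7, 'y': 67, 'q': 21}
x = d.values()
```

.values() returns dict_values view

dict_values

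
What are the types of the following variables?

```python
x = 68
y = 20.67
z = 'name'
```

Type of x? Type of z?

x is assigned a bare integer (no decimal point), so it is an int; z is assigned a quoted string literal, so it is a str

int, str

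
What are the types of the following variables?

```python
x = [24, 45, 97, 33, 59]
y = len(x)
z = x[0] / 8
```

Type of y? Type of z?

len() returns int; int / int = float

int, float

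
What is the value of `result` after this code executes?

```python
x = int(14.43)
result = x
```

x = 14; result = 14

14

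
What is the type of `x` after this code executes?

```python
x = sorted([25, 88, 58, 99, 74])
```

sorted() always returns list

list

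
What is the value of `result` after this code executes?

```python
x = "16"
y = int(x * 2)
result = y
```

x = '16'; y = 1616; result = 1616

1616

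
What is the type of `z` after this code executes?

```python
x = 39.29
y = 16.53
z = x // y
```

float // float = float

float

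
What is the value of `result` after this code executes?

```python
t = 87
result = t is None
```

t = 87; result = False

False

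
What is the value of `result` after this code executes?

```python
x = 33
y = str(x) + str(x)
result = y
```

x = 33; y = '3333'; result = '3333'

'3333'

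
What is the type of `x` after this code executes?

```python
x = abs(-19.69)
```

abs() of float returns float

float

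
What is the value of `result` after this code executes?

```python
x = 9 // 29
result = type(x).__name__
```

x is int; result = 'int'

'int'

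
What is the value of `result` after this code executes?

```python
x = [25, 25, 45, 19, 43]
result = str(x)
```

x = [25, 25, 45, 19, 43]; result = '[25, 25, 45, 19, 43]'

'[25, 25, 45, 19, 43]'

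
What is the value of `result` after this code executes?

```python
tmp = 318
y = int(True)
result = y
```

tmp = 318; y = 1; result = 1

1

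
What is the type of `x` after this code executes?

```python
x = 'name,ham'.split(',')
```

str.split() returns list

list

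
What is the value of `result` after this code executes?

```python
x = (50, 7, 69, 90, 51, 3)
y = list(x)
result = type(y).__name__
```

x is tuple; y is list; result = 'list'

'list'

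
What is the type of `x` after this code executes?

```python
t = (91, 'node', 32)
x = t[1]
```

Index 1 of tuple is a str literal

str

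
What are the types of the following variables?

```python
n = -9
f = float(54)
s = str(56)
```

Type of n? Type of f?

n is assigned a bare integer (no decimal point), so it is an int; f is assigned the result of calling float(), which returns a float

int, float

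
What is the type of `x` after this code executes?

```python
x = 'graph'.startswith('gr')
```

str.startswith() returns bool

bool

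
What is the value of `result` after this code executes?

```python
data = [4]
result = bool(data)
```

data = [4]; result = True

True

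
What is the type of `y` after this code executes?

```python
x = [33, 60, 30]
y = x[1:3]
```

Slicing a list returns a list

list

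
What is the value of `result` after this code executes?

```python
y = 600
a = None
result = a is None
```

y = 600; a = None; result = True

True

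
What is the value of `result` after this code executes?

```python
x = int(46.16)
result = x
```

x = 46; result = 46

46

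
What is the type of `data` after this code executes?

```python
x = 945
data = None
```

None has type NoneType

NoneType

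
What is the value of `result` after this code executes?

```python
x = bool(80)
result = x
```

x = True; result = True

True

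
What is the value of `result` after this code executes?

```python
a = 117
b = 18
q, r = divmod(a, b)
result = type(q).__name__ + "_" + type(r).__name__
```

a is int; b is int; q is int; r is int; result = 'int_int'

'int_int'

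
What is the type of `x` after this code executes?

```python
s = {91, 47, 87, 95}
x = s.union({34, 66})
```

set.union() returns a new set

set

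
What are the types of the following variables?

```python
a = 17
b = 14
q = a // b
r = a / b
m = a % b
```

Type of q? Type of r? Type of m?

// returns int; / returns float; % of ints returns int

int, float, int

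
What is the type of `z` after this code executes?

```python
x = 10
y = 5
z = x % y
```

int % int = int

int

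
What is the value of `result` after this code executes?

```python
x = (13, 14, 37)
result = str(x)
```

x = (13, 14, 37); result = '(13, 14, 37)'

'(13, 14, 37)'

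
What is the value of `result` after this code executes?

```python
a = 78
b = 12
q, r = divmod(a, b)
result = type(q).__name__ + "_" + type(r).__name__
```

a is int; b is int; q is int; r is int; result = 'int_int'

'int_int'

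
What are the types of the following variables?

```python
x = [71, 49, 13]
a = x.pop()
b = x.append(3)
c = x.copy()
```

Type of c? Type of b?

copy() returns list; append() returns None

list, NoneType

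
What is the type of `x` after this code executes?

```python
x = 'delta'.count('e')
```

str.count() returns int

int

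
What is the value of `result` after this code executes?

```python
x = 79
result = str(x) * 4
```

x = 79; result = '79797979'

'79797979'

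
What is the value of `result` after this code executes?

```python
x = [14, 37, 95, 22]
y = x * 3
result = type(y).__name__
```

x is list; y is list; result = 'list'

'list'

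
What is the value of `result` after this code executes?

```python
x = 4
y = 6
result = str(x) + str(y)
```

x = 4; y = 6; result = '46'

'46'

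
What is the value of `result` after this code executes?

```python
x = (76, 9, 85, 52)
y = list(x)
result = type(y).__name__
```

x is tuple; y is list; result = 'list'

'list'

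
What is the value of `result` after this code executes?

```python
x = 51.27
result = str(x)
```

x = 51.27; result = '51.27'

'51.27'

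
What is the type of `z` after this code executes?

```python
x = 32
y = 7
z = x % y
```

int % int = int

int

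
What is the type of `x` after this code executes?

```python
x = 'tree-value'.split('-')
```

str.split() returns list

list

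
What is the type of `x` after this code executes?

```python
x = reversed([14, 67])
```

reversed() on a list returns list_reverseiterator

list_reverseiterator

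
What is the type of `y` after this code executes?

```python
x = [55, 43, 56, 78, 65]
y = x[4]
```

Indexing list[int] returns int

int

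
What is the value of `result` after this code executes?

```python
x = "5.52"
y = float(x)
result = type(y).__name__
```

x is str; y is float; result = 'float'

'float'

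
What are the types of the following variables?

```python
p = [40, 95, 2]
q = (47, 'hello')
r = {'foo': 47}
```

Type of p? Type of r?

p is assigned a list literal (square brackets); r is assigned a dict literal ({key: value})

list, dict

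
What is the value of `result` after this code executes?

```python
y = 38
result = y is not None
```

y = 38; result = True

True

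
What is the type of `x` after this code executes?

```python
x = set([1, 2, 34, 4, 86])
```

set() constructor returns set

set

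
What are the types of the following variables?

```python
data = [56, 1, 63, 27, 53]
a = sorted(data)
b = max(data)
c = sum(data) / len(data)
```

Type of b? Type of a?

max of ints returns int; sorted() returns list

int, list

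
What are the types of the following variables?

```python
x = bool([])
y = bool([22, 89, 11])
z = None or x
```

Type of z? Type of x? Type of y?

None or bool returns the bool; bool() returns bool; bool() returns bool

bool, bool, bool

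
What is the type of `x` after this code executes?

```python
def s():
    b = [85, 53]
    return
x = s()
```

Bare return returns None

NoneType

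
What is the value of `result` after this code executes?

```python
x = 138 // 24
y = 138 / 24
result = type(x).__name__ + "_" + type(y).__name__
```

x is int; y is float; result = 'int_float'

'int_float'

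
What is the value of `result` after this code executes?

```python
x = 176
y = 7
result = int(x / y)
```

x = 176; y = 7; result = 25

25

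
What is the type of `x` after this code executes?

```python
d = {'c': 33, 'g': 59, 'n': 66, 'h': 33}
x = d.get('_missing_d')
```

dict.get() returns None when key not found

NoneType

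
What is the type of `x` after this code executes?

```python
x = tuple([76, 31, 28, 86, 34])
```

tuple() constructor returns tuple

tuple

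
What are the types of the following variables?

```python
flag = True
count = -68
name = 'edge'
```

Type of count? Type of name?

count is assigned a bare integer (no decimal point), so it is an int; name is assigned a quoted string literal, so it is a str

int, str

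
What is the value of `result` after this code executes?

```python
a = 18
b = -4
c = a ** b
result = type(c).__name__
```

a is int; b is int; c is float; result = 'float'

'float'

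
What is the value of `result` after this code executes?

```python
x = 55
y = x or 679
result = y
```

x = 55; y = 55; result = 55

55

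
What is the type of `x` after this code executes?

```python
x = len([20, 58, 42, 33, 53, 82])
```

len() always returns int

int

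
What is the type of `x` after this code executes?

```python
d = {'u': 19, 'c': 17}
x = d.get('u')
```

dict.get() returns value type when found

int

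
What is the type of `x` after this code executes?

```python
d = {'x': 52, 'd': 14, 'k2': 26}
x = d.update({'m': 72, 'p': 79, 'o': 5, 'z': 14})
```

dict.update() returns None

NoneType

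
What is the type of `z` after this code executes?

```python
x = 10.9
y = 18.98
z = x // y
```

float // float = float

float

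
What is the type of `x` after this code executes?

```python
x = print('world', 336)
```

print() returns None

NoneType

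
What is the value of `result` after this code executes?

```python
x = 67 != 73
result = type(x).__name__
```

x is bool; result = 'bool'

'bool'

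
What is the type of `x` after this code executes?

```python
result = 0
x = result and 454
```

'and' returns first falsy value (0 is int)

int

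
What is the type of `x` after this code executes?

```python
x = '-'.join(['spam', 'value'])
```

str.join() returns str

str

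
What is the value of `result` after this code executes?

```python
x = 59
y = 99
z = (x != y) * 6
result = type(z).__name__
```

x is int; y is int; z is int; result = 'int'

'int'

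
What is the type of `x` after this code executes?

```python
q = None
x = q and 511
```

'and' returns first falsy value (None)

NoneType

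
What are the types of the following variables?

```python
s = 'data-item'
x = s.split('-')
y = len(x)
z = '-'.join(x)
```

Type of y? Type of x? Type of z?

len() returns int; str.split() returns list; str.join() returns str

int, list, str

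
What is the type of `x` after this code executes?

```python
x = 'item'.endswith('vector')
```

str.endswith() returns bool

bool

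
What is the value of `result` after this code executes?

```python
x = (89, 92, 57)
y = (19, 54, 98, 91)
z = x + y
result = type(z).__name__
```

x is tuple; y is tuple; z is tuple; result = 'tuple'

'tuple'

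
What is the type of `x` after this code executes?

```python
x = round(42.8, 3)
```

round() with decimal places returns float

float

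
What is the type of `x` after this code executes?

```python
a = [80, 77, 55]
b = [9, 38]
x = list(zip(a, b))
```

list(zip()) returns a list of tuples

list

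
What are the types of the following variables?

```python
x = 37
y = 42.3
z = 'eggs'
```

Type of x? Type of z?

x is assigned a bare integer (no decimal point), so it is an int; z is assigned a quoted string literal, so it is a str

int, str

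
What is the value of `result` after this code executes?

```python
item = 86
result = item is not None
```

item = 86; result = True

True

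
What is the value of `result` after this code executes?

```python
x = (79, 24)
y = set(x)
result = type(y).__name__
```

x is tuple; y is set; result = 'set'

'set'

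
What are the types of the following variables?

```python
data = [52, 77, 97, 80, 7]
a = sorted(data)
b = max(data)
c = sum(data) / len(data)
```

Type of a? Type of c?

sorted() returns list; int / int = float

list, float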